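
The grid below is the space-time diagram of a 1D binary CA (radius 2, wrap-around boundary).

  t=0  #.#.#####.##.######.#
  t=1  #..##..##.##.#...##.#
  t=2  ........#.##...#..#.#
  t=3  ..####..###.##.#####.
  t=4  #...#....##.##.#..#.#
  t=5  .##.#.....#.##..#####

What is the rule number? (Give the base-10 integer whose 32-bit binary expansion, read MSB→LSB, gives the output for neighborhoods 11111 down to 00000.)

  nb #####: next=.  (t=0,i=6, bit31=0)
  nb ####.: next=#  (t=0,i=7, bit30=1)
  nb ###.#: next=#  (t=0,i=8, bit29=1)
  nb ###..: next=.  (t=3,i=5, bit28=0)
  nb ##.##: next=.  (t=0,i=9, bit27=0)
  nb ##.#.: next=.  (t=0,i=1, bit26=0)
  nb ##..#: next=.  (t=1,i=1, bit25=0)
  nb ##...: next=#  (t=2,i=12, bit24=1)
  nb #.###: next=#  (t=0,i=4, bit23=1)
  nb #.##.: next=#  (t=0,i=10, bit22=1)
  nb #.#.#: next=.  (t=0,i=2, bit21=0)
  nb #.#..: next=.  (t=1,i=13, bit20=0)
  nb #..##: next=.  (t=1,i=2, bit19=0)
  nb #..#.: next=#  (t=2,i=17, bit18=1)
  nb #...#: next=#  (t=1,i=15, bit17=1)
  nb #....: next=.  (t=2,i=1, bit16=0)
  nb .####: next=.  (t=0,i=5, bit15=0)
  nb .###.: next=#  (t=3,i=9, bit14=1)
  nb .##.#: next=#  (t=0,i=0, bit13=1)
  nb .##..: next=.  (t=1,i=0, bit12=0)
  nb .#.##: next=#  (t=0,i=3, bit11=1)
  nb .#.#.: next=#  (t=2,i=19, bit10=1)
  nb .#..#: next=#  (t=2,i=16, bit9=1)
  nb .#...: next=.  (t=1,i=14, bit8=0)
  nb ..###: next=.  (t=3,i=2, bit7=0)
  nb ..##.: next=.  (t=1,i=3, bit6=0)
  nb ..#.#: next=#  (t=2,i=8, bit5=1)
  nb ..#..: next=#  (t=2,i=15, bit4=1)
  nb ...##: next=.  (t=1,i=16, bit3=0)
  nb ...#.: next=.  (t=2,i=7, bit2=0)
  nb ....#: next=.  (t=2,i=6, bit1=0)
  nb .....: next=#  (t=2,i=2, bit0=1)
  bits 01100001110001100110111000110001 = 1640394289

1640394289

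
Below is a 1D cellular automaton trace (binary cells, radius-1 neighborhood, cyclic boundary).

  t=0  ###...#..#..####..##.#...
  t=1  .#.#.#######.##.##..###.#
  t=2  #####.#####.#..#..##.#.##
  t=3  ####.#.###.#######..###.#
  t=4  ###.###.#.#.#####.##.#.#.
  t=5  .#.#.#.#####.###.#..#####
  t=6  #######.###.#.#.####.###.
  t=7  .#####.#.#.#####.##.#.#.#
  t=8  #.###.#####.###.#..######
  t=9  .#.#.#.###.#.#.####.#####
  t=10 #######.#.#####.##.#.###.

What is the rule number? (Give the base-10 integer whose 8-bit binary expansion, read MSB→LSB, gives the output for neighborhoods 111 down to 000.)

  nb ###: next=#  (t=0,i=1, bit7=1)
  nb ##.: next=.  (t=0,i=2, bit6=0)
  nb #.#: next=#  (t=0,i=20, bit5=1)
  nb #..: next=#  (t=0,i=3, bit4=1)
  nb .##: next=.  (t=0,i=0, bit3=0)
  nb .#.: next=#  (t=0,i=6, bit2=1)
  nb ..#: next=#  (t=0,i=5, bit1=1)
  nb ...: next=.  (t=0,i=4, bit0=0)
  bits 10110110 = 182

182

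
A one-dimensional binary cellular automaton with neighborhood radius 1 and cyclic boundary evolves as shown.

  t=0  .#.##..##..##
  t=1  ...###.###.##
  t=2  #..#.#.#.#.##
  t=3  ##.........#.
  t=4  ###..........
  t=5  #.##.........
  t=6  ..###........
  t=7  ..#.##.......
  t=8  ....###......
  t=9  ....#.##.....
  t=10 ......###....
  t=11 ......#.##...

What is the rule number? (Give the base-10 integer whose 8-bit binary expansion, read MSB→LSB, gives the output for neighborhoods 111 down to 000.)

88

  nb ###: next=.  (t=1,i=4, bit7=0)
  nb ##.: next=#  (t=0,i=4, bit6=1)
  nb #.#: next=.  (t=0,i=0, bit5=0)
  nb #..: next=#  (t=0,i=5, bit4=1)
  nb .##: next=#  (t=0,i=3, bit3=1)
  nb .#.: next=.  (t=0,i=1, bit2=0)
  nb ..#: next=.  (t=0,i=6, bit1=0)
  nb ...: next=.  (t=1,i=1, bit0=0)
  bits 01011000 = 88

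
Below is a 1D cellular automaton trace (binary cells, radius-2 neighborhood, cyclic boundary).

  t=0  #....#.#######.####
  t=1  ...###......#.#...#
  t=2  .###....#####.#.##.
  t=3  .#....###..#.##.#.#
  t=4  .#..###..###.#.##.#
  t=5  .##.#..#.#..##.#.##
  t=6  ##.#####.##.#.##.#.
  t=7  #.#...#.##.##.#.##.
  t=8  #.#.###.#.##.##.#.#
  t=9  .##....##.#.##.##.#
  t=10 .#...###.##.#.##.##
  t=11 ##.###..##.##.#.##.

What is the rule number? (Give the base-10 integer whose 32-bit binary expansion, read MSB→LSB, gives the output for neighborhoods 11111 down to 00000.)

  nb #####: next=.  (t=0,i=9, bit31=0)
  nb ####.: next=#  (t=0,i=12, bit30=1)
  nb ###.#: next=.  (t=0,i=13, bit29=0)
  nb ###..: next=.  (t=0,i=0, bit28=0)
  nb ##.##: next=#  (t=0,i=14, bit27=1)
  nb ##.#.: next=#  (t=2,i=13, bit26=1)
  nb ##..#: next=#  (t=2,i=18, bit25=1)
  nb ##...: next=.  (t=0,i=1, bit24=0)
  nb #.###: next=.  (t=0,i=7, bit23=0)
  nb #.##.: next=#  (t=2,i=16, bit22=1)
  nb #.#.#: next=#  (t=2,i=14, bit21=1)
  nb #.#..: next=#  (t=1,i=14, bit20=1)
  nb #..##: next=.  (t=2,i=0, bit19=0)
  nb #..#.: next=#  (t=3,i=10, bit18=1)
  nb #...#: next=#  (t=1,i=1, bit17=1)
  nb #....: next=.  (t=0,i=2, bit16=0)
  nb .####: next=.  (t=0,i=8, bit15=0)
  nb .###.: next=.  (t=1,i=4, bit14=0)
  nb .##.#: next=.  (t=3,i=14, bit13=0)
  nb .##..: next=.  (t=2,i=17, bit12=0)
  nb .#.##: next=.  (t=0,i=6, bit11=0)
  nb .#.#.: next=.  (t=1,i=13, bit10=0)
  nb .#..#: next=#  (t=4,i=2, bit9=1)
  nb .#...: next=.  (t=1,i=0, bit8=0)
  nb ..###: next=#  (t=1,i=3, bit7=1)
  nb ..##.: next=#  (t=5,i=12, bit6=1)
  nb ..#.#: next=#  (t=0,i=5, bit5=1)
  nb ..#..: next=.  (t=1,i=18, bit4=0)
  nb ...##: next=#  (t=1,i=2, bit3=1)
  nb ...#.: next=#  (t=0,i=4, bit2=1)
  nb ....#: next=#  (t=0,i=3, bit1=1)
  nb .....: next=#  (t=1,i=8, bit0=1)
  bits 01001110011101100000001011101111 = 1316356847

1316356847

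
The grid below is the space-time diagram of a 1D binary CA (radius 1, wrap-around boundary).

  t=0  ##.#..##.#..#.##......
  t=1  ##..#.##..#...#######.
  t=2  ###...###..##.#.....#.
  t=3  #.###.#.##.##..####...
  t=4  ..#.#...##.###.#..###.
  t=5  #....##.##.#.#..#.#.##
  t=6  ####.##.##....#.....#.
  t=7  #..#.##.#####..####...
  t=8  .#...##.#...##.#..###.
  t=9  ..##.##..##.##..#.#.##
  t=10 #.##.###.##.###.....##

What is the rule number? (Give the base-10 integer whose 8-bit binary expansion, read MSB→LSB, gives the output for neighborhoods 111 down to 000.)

  ### -> .   bit 7 = 0  t=1,i=15
  ##. -> #   bit 6 = 1  t=0,i=1
  #.# -> .   bit 5 = 0  t=0,i=2
  #.. -> #   bit 4 = 1  t=0,i=4
  .## -> #   bit 3 = 1  t=0,i=0
  .#. -> .   bit 2 = 0  t=0,i=3
  ..# -> .   bit 1 = 0  t=0,i=5
  ... -> #   bit 0 = 1  t=0,i=17
  bits 01011001 = 89

89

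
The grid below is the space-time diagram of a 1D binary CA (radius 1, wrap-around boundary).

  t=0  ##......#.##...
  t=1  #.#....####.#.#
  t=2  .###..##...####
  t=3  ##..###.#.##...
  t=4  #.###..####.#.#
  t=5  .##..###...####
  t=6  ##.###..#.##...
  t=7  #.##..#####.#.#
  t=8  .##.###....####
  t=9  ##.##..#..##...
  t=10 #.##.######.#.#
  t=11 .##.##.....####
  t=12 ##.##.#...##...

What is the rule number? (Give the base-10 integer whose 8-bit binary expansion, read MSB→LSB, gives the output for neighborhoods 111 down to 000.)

  [7] ### => .  t=1,i=8
  [6] ##. => .  t=0,i=1
  [5] #.# => #  t=0,i=9
  [4] #.. => #  t=0,i=2
  [3] .## => #  t=0,i=0
  [2] .#. => #  t=0,i=8
  [1] ..# => #  t=0,i=7
  [0] ... => .  t=0,i=3
  bits 00111110 = 62

62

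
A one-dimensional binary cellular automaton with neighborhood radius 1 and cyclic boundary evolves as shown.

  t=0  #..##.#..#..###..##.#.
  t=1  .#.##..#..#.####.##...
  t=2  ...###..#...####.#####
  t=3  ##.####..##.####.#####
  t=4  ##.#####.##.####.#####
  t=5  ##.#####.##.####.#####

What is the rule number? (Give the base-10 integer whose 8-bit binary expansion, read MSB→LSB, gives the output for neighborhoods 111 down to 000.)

  [7] ### => #  t=0,i=13
  [6] ##. => #  t=0,i=4
  [5] #.# => .  t=0,i=5
  [4] #.. => #  t=0,i=1
  [3] .## => #  t=0,i=3
  [2] .#. => .  t=0,i=0
  [1] ..# => .  t=0,i=2
  [0] ... => #  t=1,i=20
  bits 11011001 = 217

217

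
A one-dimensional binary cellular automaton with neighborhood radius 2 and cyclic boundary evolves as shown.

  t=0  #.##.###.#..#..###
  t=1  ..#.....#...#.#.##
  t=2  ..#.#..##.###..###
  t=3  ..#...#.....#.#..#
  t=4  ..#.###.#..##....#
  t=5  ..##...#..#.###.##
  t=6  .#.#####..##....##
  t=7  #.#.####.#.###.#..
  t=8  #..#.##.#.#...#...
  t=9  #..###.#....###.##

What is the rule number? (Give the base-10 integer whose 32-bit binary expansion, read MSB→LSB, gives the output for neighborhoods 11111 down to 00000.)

3578501180

  ##### -> #   bit 31 = 1  t=6,i=5
  ####. -> #   bit 30 = 1  t=0,i=17
  ###.# -> .   bit 29 = 0  t=0,i=0
  ###.. -> #   bit 28 = 1  t=2,i=12
  ##.## -> .   bit 27 = 0  t=0,i=1
  ##.#. -> #   bit 26 = 1  t=0,i=8
  ##..# -> .   bit 25 = 0  t=1,i=0
  ##... -> #   bit 24 = 1  t=4,i=13
  #.### -> .   bit 23 = 0  t=0,i=5
  #.##. -> #   bit 22 = 1  t=0,i=2
  #.#.# -> .   bit 21 = 0  t=1,i=14
  #.#.. -> .   bit 20 = 0  t=0,i=9
  #..## -> #   bit 19 = 1  t=0,i=14
  #..#. -> .   bit 18 = 0  t=0,i=11
  #...# -> #   bit 17 = 1  t=1,i=10
  #.... -> #   bit 16 = 1  t=1,i=4
  .#### -> #   bit 15 = 1  t=0,i=16
  .###. -> .   bit 14 = 0  t=0,i=6
  .##.# -> .   bit 13 = 0  t=0,i=3
  .##.. -> #   bit 12 = 1  t=1,i=17
  .#.## -> #   bit 11 = 1  t=1,i=15
  .#.#. -> .   bit 10 = 0  t=1,i=13
  .#..# -> .   bit 9 = 0  t=0,i=10
  .#... -> .   bit 8 = 0  t=1,i=3
  ..### -> .   bit 7 = 0  t=0,i=15
  ..##. -> .   bit 6 = 0  t=2,i=7
  ..#.# -> #   bit 5 = 1  t=1,i=12
  ..#.. -> #   bit 4 = 1  t=0,i=12
  ...## -> #   bit 3 = 1  t=6,i=15
  ...#. -> #   bit 2 = 1  t=1,i=7
  ....# -> .   bit 1 = 0  t=1,i=6
  ..... -> .   bit 0 = 0  t=1,i=5
  bits 11010101010010111001100000111100 = 3578501180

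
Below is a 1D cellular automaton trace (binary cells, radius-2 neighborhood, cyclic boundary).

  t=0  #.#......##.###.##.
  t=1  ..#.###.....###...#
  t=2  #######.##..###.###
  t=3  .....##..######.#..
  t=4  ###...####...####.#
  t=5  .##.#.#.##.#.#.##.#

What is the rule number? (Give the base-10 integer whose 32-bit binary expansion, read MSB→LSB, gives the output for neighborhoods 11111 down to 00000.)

1990154933

  #####|.  b31=0 t=2,i=0
  ####.|#  b30=1 t=2,i=5
  ###.#|#  b29=1 t=0,i=14
  ###..|#  b28=1 t=1,i=6
  ##.##|.  b27=0 t=0,i=11
  ##.#.|#  b26=1 t=0,i=18
  ##..#|#  b25=1 t=2,i=10
  ##...|.  b24=0 t=1,i=7
  #.###|#  b23=1 t=0,i=12
  #.##.|.  b22=0 t=0,i=16
  #.#.#|.  b21=0 t=0,i=0
  #.#..|#  b20=1 t=0,i=2
  #..##|#  b19=1 t=2,i=11
  #..#.|#  b18=1 t=1,i=1
  #...#|#  b17=1 t=1,i=16
  #....|#  b16=1 t=0,i=4
  .####|.  b15=0 t=2,i=17
  .###.|#  b14=1 t=0,i=13
  .##.#|.  b13=0 t=0,i=10
  .##..|#  b12=1 t=2,i=9
  .#.##|#  b11=1 t=1,i=3
  .#.#.|.  b10=0 t=0,i=1
  .#..#|#  b9=1 t=1,i=0
  .#...|.  b8=0 t=0,i=3
  ..###|#  b7=1 t=1,i=12
  ..##.|.  b6=0 t=0,i=9
  ..#.#|#  b5=1 t=1,i=2
  ..#..|#  b4=1 t=1,i=18
  ...##|.  b3=0 t=0,i=8
  ...#.|#  b2=1 t=1,i=17
  ....#|.  b1=0 t=0,i=7
  .....|#  b0=1 t=0,i=5
  bits 01110110100111110101101010110101 = 1990154933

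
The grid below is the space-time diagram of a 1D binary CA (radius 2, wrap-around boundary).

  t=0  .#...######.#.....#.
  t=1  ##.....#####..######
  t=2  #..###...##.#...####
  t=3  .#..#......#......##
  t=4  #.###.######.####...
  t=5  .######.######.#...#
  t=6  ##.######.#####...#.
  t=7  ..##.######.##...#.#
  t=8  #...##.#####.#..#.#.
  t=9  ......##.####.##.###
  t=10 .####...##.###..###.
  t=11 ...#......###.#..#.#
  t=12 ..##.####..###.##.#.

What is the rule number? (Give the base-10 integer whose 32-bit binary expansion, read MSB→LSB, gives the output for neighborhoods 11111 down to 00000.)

  [31] ##### => #  t=0,i=7
  [30] ####. => #  t=0,i=9
  [29] ###.# => #  t=0,i=10
  [28] ###.. => .  t=1,i=1
  [27] ##.## => #  t=4,i=5
  [26] ##.#. => #  t=0,i=11
  [25] ##..# => #  t=1,i=12
  [24] ##... => .  t=1,i=2
  [23] #.### => #  t=4,i=2
  [22] #.##. => .  t=6,i=0
  [21] #.#.# => #  t=8,i=18
  [20] #.#.. => .  t=0,i=12
  [19] #..## => .  t=1,i=13
  [18] #..#. => #  t=0,i=0
  [17] #...# => .  t=0,i=3
  [16] #.... => #  t=0,i=14
  [15] .#### => .  t=0,i=6
  [14] .###. => #  t=2,i=4
  [13] .##.# => .  t=2,i=10
  [12] .##.. => #  t=7,i=13
  [11] .#.## => #  t=4,i=1
  [10] .#.#. => #  t=7,i=18
  [9] .#..# => #  t=0,i=19
  [8] .#... => .  t=0,i=2
  [7] ..### => .  t=0,i=5
  [6] ..##. => .  t=2,i=9
  [5] ..#.# => .  t=4,i=0
  [4] ..#.. => #  t=0,i=1
  [3] ...## => .  t=0,i=4
  [2] ...#. => #  t=0,i=17
  [1] ....# => #  t=0,i=16
  [0] ..... => #  t=0,i=15
  bits 11101110101001010101111000010111 = 4003814935

4003814935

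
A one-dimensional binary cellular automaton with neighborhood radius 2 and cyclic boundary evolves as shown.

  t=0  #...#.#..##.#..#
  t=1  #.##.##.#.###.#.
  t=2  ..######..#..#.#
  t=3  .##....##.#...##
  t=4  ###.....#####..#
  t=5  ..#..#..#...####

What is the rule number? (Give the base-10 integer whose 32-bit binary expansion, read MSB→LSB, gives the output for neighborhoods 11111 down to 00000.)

517617045

  nb #####: next=.  (t=2,i=4, bit31=0)
  nb ####.: next=.  (t=2,i=6, bit30=0)
  nb ###.#: next=.  (t=1,i=12, bit29=0)
  nb ###..: next=#  (t=2,i=7, bit28=1)
  nb ##.##: next=#  (t=1,i=4, bit27=1)
  nb ##.#.: next=#  (t=0,i=11, bit26=1)
  nb ##..#: next=#  (t=2,i=8, bit25=1)
  nb ##...: next=.  (t=0,i=1, bit24=0)
  nb #.###: next=#  (t=1,i=10, bit23=1)
  nb #.##.: next=#  (t=1,i=2, bit22=1)
  nb #.#.#: next=.  (t=1,i=0, bit21=0)
  nb #.#..: next=#  (t=0,i=6, bit20=1)
  nb #..##: next=#  (t=0,i=8, bit19=1)
  nb #..#.: next=.  (t=2,i=9, bit18=0)
  nb #...#: next=#  (t=0,i=2, bit17=1)
  nb #....: next=.  (t=3,i=4, bit16=0)
  nb .####: next=.  (t=2,i=3, bit15=0)
  nb .###.: next=.  (t=1,i=11, bit14=0)
  nb .##.#: next=#  (t=0,i=10, bit13=1)
  nb .##..: next=#  (t=0,i=0, bit12=1)
  nb .#.##: next=.  (t=1,i=1, bit11=0)
  nb .#.#.: next=#  (t=0,i=5, bit10=1)
  nb .#..#: next=.  (t=0,i=7, bit9=0)
  nb .#...: next=#  (t=3,i=11, bit8=1)
  nb ..###: next=#  (t=2,i=2, bit7=1)
  nb ..##.: next=.  (t=0,i=9, bit6=0)
  nb ..#.#: next=.  (t=0,i=4, bit5=0)
  nb ..#..: next=#  (t=2,i=10, bit4=1)
  nb ...##: next=.  (t=3,i=6, bit3=0)
  nb ...#.: next=#  (t=0,i=3, bit2=1)
  nb ....#: next=.  (t=3,i=5, bit1=0)
  nb .....: next=#  (t=4,i=5, bit0=1)
  bits 00011110110110100011010110010101 = 517617045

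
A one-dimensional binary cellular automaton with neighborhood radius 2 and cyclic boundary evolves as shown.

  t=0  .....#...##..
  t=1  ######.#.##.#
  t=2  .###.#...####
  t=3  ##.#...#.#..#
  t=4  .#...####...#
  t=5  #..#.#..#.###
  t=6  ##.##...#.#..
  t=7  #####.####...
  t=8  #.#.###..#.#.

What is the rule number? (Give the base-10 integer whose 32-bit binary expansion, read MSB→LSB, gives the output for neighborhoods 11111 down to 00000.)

  nb #####: next=#  (t=1,i=1, bit31=1)
  nb ####.: next=.  (t=1,i=4, bit30=0)
  nb ###.#: next=#  (t=1,i=5, bit29=1)
  nb ###..: next=#  (t=4,i=8, bit28=1)
  nb ##.##: next=#  (t=1,i=11, bit27=1)
  nb ##.#.: next=.  (t=1,i=6, bit26=0)
  nb ##..#: next=#  (t=5,i=1, bit25=1)
  nb ##...: next=.  (t=0,i=11, bit24=0)
  nb #.###: next=#  (t=1,i=12, bit23=1)
  nb #.##.: next=#  (t=1,i=9, bit22=1)
  nb #.#.#: next=.  (t=1,i=7, bit21=0)
  nb #.#..: next=.  (t=2,i=5, bit20=0)
  nb #..##: next=.  (t=3,i=11, bit19=0)
  nb #..#.: next=.  (t=5,i=2, bit18=0)
  nb #...#: next=#  (t=0,i=7, bit17=1)
  nb #....: next=#  (t=0,i=12, bit16=1)
  nb .####: next=.  (t=1,i=0, bit15=0)
  nb .###.: next=.  (t=2,i=2, bit14=0)
  nb .##.#: next=#  (t=1,i=10, bit13=1)
  nb .##..: next=#  (t=0,i=10, bit12=1)
  nb .#.##: next=.  (t=1,i=8, bit11=0)
  nb .#.#.: next=#  (t=3,i=8, bit10=1)
  nb .#..#: next=.  (t=3,i=10, bit9=0)
  nb .#...: next=.  (t=0,i=6, bit8=0)
  nb ..###: next=#  (t=2,i=9, bit7=1)
  nb ..##.: next=#  (t=0,i=9, bit6=1)
  nb ..#.#: next=#  (t=3,i=7, bit5=1)
  nb ..#..: next=#  (t=0,i=5, bit4=1)
  nb ...##: next=.  (t=0,i=8, bit3=0)
  nb ...#.: next=#  (t=0,i=4, bit2=1)
  nb ....#: next=#  (t=0,i=3, bit1=1)
  nb .....: next=#  (t=0,i=0, bit0=1)
  bits 10111010110000110011010011110111 = 3133355255

3133355255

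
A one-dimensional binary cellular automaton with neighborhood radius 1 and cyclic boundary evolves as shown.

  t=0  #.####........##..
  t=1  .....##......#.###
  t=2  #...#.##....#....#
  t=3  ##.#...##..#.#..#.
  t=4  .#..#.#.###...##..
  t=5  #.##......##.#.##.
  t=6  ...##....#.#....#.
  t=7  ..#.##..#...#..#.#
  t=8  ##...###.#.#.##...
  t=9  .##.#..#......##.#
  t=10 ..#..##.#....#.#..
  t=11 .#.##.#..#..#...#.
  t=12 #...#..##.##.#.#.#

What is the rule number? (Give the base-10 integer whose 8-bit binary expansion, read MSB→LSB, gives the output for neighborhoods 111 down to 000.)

  [7] ### => .  t=0,i=3
  [6] ##. => #  t=0,i=5
  [5] #.# => .  t=0,i=1
  [4] #.. => #  t=0,i=6
  [3] .## => .  t=0,i=2
  [2] .#. => .  t=0,i=0
  [1] ..# => #  t=0,i=13
  [0] ... => .  t=0,i=7
  bits 01010010 = 82

82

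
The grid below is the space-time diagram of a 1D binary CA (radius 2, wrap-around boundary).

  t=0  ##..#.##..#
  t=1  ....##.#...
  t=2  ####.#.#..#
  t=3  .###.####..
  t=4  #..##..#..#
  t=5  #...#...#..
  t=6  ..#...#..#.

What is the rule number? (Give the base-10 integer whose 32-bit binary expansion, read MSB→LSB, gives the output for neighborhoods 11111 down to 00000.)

  nb #####: next=#  (t=2,i=1, bit31=1)
  nb ####.: next=#  (t=2,i=2, bit30=1)
  nb ###.#: next=#  (t=2,i=3, bit29=1)
  nb ###..: next=.  (t=0,i=1, bit28=0)
  nb ##.##: next=#  (t=3,i=4, bit27=1)
  nb ##.#.: next=.  (t=1,i=6, bit26=0)
  nb ##..#: next=.  (t=0,i=2, bit25=0)
  nb ##...: next=.  (t=3,i=9, bit24=0)
  nb #.###: next=.  (t=3,i=5, bit23=0)
  nb #.##.: next=.  (t=0,i=6, bit22=0)
  nb #.#.#: next=#  (t=2,i=5, bit21=1)
  nb #.#..: next=#  (t=1,i=7, bit20=1)
  nb #..##: next=.  (t=0,i=9, bit19=0)
  nb #..#.: next=.  (t=0,i=3, bit18=0)
  nb #...#: next=#  (t=3,i=10, bit17=1)
  nb #....: next=.  (t=1,i=9, bit16=0)
  nb .####: next=.  (t=2,i=0, bit15=0)
  nb .###.: next=.  (t=0,i=0, bit14=0)
  nb .##.#: next=#  (t=1,i=5, bit13=1)
  nb .##..: next=#  (t=0,i=7, bit12=1)
  nb .#.##: next=#  (t=0,i=5, bit11=1)
  nb .#.#.: next=#  (t=2,i=6, bit10=1)
  nb .#..#: next=#  (t=2,i=8, bit9=1)
  nb .#...: next=.  (t=1,i=8, bit8=0)
  nb ..###: next=.  (t=0,i=10, bit7=0)
  nb ..##.: next=.  (t=1,i=4, bit6=0)
  nb ..#.#: next=#  (t=0,i=4, bit5=1)
  nb ..#..: next=.  (t=4,i=7, bit4=0)
  nb ...##: next=#  (t=1,i=3, bit3=1)
  nb ...#.: next=.  (t=5,i=3, bit2=0)
  nb ....#: next=#  (t=1,i=2, bit1=1)
  nb .....: next=#  (t=1,i=0, bit0=1)
  bits 11101000001100100011111000101011 = 3895606827

3895606827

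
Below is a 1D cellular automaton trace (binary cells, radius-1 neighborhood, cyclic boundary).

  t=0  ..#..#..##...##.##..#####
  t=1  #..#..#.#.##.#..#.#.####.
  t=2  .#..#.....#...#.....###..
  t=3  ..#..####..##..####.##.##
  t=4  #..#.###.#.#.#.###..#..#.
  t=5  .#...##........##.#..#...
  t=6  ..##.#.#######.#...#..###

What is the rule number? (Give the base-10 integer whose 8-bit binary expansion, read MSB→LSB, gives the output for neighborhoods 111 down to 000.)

  ### -> #   bit 7 = 1  t=0,i=21
  ##. -> .   bit 6 = 0  t=0,i=9
  #.# -> .   bit 5 = 0  t=0,i=15
  #.. -> #   bit 4 = 1  t=0,i=0
  .## -> #   bit 3 = 1  t=0,i=8
  .#. -> .   bit 2 = 0  t=0,i=2
  ..# -> .   bit 1 = 0  t=0,i=1
  ... -> #   bit 0 = 1  t=0,i=11
  bits 10011001 = 153

153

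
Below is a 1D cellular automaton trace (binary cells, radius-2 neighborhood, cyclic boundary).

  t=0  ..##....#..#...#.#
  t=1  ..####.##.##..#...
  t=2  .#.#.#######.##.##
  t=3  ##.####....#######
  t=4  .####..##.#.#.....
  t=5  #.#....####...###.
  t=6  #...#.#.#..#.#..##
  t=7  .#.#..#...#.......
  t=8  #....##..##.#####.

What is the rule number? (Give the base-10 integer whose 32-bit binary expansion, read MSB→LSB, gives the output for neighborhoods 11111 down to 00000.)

  #####|.  b31=0 t=2,i=7
  ####.|.  b30=0 t=1,i=4
  ###.#|#  b29=1 t=1,i=5
  ###..|.  b28=0 t=3,i=6
  ##.##|#  b27=1 t=1,i=6
  ##.#.|#  b26=1 t=2,i=0
  ##..#|.  b25=0 t=1,i=12
  ##...|#  b24=1 t=0,i=4
  #.###|#  b23=1 t=2,i=5
  #.##.|#  b22=1 t=1,i=7
  #.#.#|#  b21=1 t=2,i=1
  #.#..|.  b20=0 t=0,i=17
  #..##|.  b19=0 t=0,i=1
  #..#.|#  b18=1 t=0,i=10
  #...#|.  b17=0 t=0,i=13
  #....|#  b16=1 t=0,i=5
  .####|#  b15=1 t=1,i=3
  .###.|.  b14=0 t=5,i=15
  .##.#|#  b13=1 t=1,i=8
  .##..|#  b12=1 t=0,i=3
  .#.##|#  b11=1 t=2,i=4
  .#.#.|.  b10=0 t=0,i=16
  .#..#|.  b9=0 t=0,i=0
  .#...|.  b8=0 t=0,i=12
  ..###|.  b7=0 t=1,i=2
  ..##.|#  b6=1 t=0,i=2
  ..#.#|.  b5=0 t=0,i=15
  ..#..|#  b4=1 t=0,i=8
  ...##|#  b3=1 t=1,i=1
  ...#.|#  b2=1 t=0,i=7
  ....#|.  b1=0 t=0,i=6
  .....|#  b0=1 t=1,i=17
  bits 00101101111001011011100001011101 = 770029661

770029661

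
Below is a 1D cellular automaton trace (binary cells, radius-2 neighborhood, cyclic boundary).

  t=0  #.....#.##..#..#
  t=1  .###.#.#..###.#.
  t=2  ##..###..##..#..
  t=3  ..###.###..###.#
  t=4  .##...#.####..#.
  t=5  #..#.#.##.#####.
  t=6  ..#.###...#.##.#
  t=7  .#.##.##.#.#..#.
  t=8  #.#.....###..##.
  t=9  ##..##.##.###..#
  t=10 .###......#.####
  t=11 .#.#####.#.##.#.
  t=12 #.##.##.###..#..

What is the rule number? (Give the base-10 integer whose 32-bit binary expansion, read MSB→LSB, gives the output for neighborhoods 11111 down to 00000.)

  nb #####: next=#  (t=5,i=12, bit31=1)
  nb ####.: next=#  (t=4,i=10, bit30=1)
  nb ###.#: next=.  (t=1,i=3, bit29=0)
  nb ###..: next=#  (t=2,i=6, bit28=1)
  nb ##.##: next=.  (t=3,i=5, bit27=0)
  nb ##.#.: next=#  (t=1,i=4, bit26=1)
  nb ##..#: next=#  (t=0,i=10, bit25=1)
  nb ##...: next=#  (t=0,i=1, bit24=1)
  nb #.###: next=#  (t=3,i=6, bit23=1)
  nb #.##.: next=.  (t=0,i=8, bit22=0)
  nb #.#.#: next=#  (t=1,i=5, bit21=1)
  nb #.#..: next=.  (t=1,i=7, bit20=0)
  nb #..##: next=#  (t=0,i=14, bit19=1)
  nb #..#.: next=#  (t=0,i=11, bit18=1)
  nb #...#: next=.  (t=4,i=4, bit17=0)
  nb #....: next=#  (t=0,i=2, bit16=1)
  nb .####: next=.  (t=4,i=9, bit15=0)
  nb .###.: next=.  (t=1,i=2, bit14=0)
  nb .##.#: next=.  (t=5,i=8, bit13=0)
  nb .##..: next=.  (t=0,i=0, bit12=0)
  nb .#.##: next=#  (t=0,i=7, bit11=1)
  nb .#.#.: next=#  (t=1,i=6, bit10=1)
  nb .#..#: next=.  (t=0,i=13, bit9=0)
  nb .#...: next=.  (t=8,i=3, bit8=0)
  nb ..###: next=#  (t=1,i=1, bit7=1)
  nb ..##.: next=.  (t=0,i=15, bit6=0)
  nb ..#.#: next=.  (t=0,i=6, bit5=0)
  nb ..#..: next=#  (t=0,i=12, bit4=1)
  nb ...##: next=#  (t=8,i=7, bit3=1)
  nb ...#.: next=#  (t=0,i=5, bit2=1)
  nb ....#: next=.  (t=0,i=4, bit1=0)
  nb .....: next=#  (t=0,i=3, bit0=1)
  bits 11010111101011010000110010011101 = 3618442397

3618442397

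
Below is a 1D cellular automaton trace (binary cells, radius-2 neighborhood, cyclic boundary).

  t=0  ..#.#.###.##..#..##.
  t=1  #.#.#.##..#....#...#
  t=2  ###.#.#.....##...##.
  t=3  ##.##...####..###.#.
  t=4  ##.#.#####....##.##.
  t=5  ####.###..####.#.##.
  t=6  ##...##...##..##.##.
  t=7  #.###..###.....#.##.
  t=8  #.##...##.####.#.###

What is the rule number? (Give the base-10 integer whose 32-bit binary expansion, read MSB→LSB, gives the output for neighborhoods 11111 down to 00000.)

2246304427

  nb #####: next=#  (t=4,i=7, bit31=1)
  nb ####.: next=.  (t=3,i=10, bit30=0)
  nb ###.#: next=.  (t=0,i=8, bit29=0)
  nb ###..: next=.  (t=3,i=11, bit28=0)
  nb ##.##: next=.  (t=0,i=9, bit27=0)
  nb ##.#.: next=#  (t=1,i=1, bit26=1)
  nb ##..#: next=.  (t=0,i=12, bit25=0)
  nb ##...: next=#  (t=0,i=19, bit24=1)
  nb #.###: next=#  (t=0,i=6, bit23=1)
  nb #.##.: next=#  (t=0,i=10, bit22=1)
  nb #.#.#: next=#  (t=0,i=4, bit21=1)
  nb #.#..: next=.  (t=2,i=6, bit20=0)
  nb #..##: next=.  (t=0,i=16, bit19=0)
  nb #..#.: next=.  (t=0,i=13, bit18=0)
  nb #...#: next=#  (t=0,i=0, bit17=1)
  nb #....: next=#  (t=1,i=12, bit16=1)
  nb .####: next=#  (t=3,i=9, bit15=1)
  nb .###.: next=#  (t=0,i=7, bit14=1)
  nb .##.#: next=#  (t=1,i=0, bit13=1)
  nb .##..: next=.  (t=0,i=11, bit12=0)
  nb .#.##: next=.  (t=0,i=5, bit11=0)
  nb .#.#.: next=.  (t=0,i=3, bit10=0)
  nb .#..#: next=#  (t=0,i=15, bit9=1)
  nb .#...: next=.  (t=1,i=11, bit8=0)
  nb ..###: next=#  (t=3,i=8, bit7=1)
  nb ..##.: next=.  (t=0,i=17, bit6=0)
  nb ..#.#: next=#  (t=0,i=2, bit5=1)
  nb ..#..: next=.  (t=0,i=14, bit4=0)
  nb ...##: next=#  (t=1,i=18, bit3=1)
  nb ...#.: next=.  (t=0,i=1, bit2=0)
  nb ....#: next=#  (t=1,i=13, bit1=1)
  nb .....: next=#  (t=2,i=9, bit0=1)
  bits 10000101111000111110001010101011 = 2246304427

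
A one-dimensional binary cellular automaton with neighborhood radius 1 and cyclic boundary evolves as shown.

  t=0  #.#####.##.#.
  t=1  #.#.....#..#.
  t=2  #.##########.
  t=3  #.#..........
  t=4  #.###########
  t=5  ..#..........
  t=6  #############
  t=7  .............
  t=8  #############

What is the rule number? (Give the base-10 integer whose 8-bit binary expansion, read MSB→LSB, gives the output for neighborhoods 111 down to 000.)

31

  [7] ### => .  t=0,i=3
  [6] ##. => .  t=0,i=6
  [5] #.# => .  t=0,i=1
  [4] #.. => #  t=1,i=3
  [3] .## => #  t=0,i=2
  [2] .#. => #  t=0,i=0
  [1] ..# => #  t=1,i=7
  [0] ... => #  t=1,i=4
  bits 00011111 = 31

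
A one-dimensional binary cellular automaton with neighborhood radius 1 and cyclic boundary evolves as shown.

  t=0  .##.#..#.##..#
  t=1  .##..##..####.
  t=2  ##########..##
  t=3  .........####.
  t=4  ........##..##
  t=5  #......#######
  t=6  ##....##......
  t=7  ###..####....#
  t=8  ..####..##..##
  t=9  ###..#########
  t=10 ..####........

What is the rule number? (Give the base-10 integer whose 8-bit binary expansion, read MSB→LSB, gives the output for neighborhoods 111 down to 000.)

90

  ###|.  b7=0 t=1,i=10
  ##.|#  b6=1 t=0,i=2
  #.#|.  b5=0 t=0,i=0
  #..|#  b4=1 t=0,i=5
  .##|#  b3=1 t=0,i=1
  .#.|.  b2=0 t=0,i=4
  ..#|#  b1=1 t=0,i=6
  ...|.  b0=0 t=3,i=0
  bits 01011010 = 90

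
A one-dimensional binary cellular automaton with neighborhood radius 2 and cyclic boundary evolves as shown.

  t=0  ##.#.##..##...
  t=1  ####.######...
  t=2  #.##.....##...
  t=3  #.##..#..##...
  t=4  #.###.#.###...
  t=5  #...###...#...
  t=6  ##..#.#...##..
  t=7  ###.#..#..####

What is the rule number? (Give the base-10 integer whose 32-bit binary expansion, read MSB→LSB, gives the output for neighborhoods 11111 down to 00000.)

1986540017

  nb #####: next=.  (t=1,i=7, bit31=0)
  nb ####.: next=#  (t=1,i=2, bit30=1)
  nb ###.#: next=#  (t=1,i=3, bit29=1)
  nb ###..: next=#  (t=1,i=10, bit28=1)
  nb ##.##: next=.  (t=1,i=4, bit27=0)
  nb ##.#.: next=#  (t=0,i=2, bit26=1)
  nb ##..#: next=#  (t=0,i=7, bit25=1)
  nb ##...: next=.  (t=0,i=11, bit24=0)
  nb #.###: next=.  (t=1,i=5, bit23=0)
  nb #.##.: next=#  (t=0,i=5, bit22=1)
  nb #.#.#: next=#  (t=0,i=3, bit21=1)
  nb #.#..: next=.  (t=6,i=6, bit20=0)
  nb #..##: next=#  (t=0,i=8, bit19=1)
  nb #..#.: next=.  (t=3,i=5, bit18=0)
  nb #...#: next=.  (t=0,i=12, bit17=0)
  nb #....: next=.  (t=2,i=5, bit16=0)
  nb .####: next=.  (t=1,i=1, bit15=0)
  nb .###.: next=.  (t=4,i=3, bit14=0)
  nb .##.#: next=#  (t=0,i=1, bit13=1)
  nb .##..: next=#  (t=0,i=6, bit12=1)
  nb .#.##: next=.  (t=0,i=4, bit11=0)
  nb .#.#.: next=.  (t=6,i=5, bit10=0)
  nb .#..#: next=.  (t=3,i=7, bit9=0)
  nb .#...: next=#  (t=5,i=1, bit8=1)
  nb ..###: next=#  (t=1,i=0, bit7=1)
  nb ..##.: next=#  (t=0,i=0, bit6=1)
  nb ..#.#: next=#  (t=2,i=0, bit5=1)
  nb ..#..: next=#  (t=3,i=6, bit4=1)
  nb ...##: next=.  (t=0,i=13, bit3=0)
  nb ...#.: next=.  (t=2,i=13, bit2=0)
  nb ....#: next=.  (t=2,i=7, bit1=0)
  nb .....: next=#  (t=2,i=6, bit0=1)
  bits 01110110011010000011000111110001 = 1986540017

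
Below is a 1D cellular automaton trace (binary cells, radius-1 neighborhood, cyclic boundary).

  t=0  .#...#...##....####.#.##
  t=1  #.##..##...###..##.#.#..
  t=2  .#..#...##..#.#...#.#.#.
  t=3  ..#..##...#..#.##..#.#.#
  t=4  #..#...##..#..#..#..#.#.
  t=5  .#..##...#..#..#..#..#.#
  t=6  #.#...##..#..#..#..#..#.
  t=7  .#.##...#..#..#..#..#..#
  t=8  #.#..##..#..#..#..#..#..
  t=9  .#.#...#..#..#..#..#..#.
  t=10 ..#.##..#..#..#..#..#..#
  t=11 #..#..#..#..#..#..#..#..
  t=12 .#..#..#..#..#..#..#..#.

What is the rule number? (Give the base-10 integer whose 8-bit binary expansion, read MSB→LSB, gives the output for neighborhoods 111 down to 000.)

177

  ### -> #   bit 7 = 1  t=0,i=16
  ##. -> .   bit 6 = 0  t=0,i=10
  #.# -> #   bit 5 = 1  t=0,i=0
  #.. -> #   bit 4 = 1  t=0,i=2
  .## -> .   bit 3 = 0  t=0,i=9
  .#. -> .   bit 2 = 0  t=0,i=1
  ..# -> .   bit 1 = 0  t=0,i=4
  ... -> #   bit 0 = 1  t=0,i=3
  bits 10110001 = 177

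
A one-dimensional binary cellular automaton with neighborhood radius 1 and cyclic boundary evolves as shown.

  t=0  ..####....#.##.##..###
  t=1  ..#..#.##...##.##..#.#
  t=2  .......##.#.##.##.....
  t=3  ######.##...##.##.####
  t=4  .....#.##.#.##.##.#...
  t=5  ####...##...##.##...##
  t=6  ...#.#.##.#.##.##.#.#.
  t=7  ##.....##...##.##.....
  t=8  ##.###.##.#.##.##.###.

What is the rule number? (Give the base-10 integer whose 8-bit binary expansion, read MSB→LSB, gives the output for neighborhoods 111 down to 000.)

73

  [7] ### => .  t=0,i=3
  [6] ##. => #  t=0,i=5
  [5] #.# => .  t=0,i=11
  [4] #.. => .  t=0,i=0
  [3] .## => #  t=0,i=2
  [2] .#. => .  t=0,i=10
  [1] ..# => .  t=0,i=1
  [0] ... => #  t=0,i=7
  bits 01001001 = 73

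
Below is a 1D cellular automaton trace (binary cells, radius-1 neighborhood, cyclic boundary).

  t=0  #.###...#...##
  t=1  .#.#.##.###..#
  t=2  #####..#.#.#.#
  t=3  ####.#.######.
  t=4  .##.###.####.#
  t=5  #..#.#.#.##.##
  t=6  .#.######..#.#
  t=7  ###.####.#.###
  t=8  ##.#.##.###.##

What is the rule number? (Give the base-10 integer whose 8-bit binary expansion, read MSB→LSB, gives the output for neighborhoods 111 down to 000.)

  ### -> #   bit 7 = 1  t=0,i=3
  ##. -> .   bit 6 = 0  t=0,i=0
  #.# -> #   bit 5 = 1  t=0,i=1
  #.. -> #   bit 4 = 1  t=0,i=5
  .## -> .   bit 3 = 0  t=0,i=2
  .#. -> #   bit 2 = 1  t=0,i=8
  ..# -> .   bit 1 = 0  t=0,i=7
  ... -> #   bit 0 = 1  t=0,i=6
  bits 10110101 = 181

181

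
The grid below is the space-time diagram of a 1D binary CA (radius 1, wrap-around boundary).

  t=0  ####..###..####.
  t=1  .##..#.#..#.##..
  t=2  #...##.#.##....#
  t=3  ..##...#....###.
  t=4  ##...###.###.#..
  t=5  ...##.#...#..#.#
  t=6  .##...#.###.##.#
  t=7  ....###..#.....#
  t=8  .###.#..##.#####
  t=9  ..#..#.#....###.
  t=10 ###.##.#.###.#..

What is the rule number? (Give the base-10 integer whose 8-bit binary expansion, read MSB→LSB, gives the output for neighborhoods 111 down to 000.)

135

  ### -> #   bit 7 = 1  t=0,i=1
  ##. -> .   bit 6 = 0  t=0,i=3
  #.# -> .   bit 5 = 0  t=0,i=15
  #.. -> .   bit 4 = 0  t=0,i=4
  .## -> .   bit 3 = 0  t=0,i=0
  .#. -> #   bit 2 = 1  t=1,i=5
  ..# -> #   bit 1 = 1  t=0,i=5
  ... -> #   bit 0 = 1  t=1,i=15
  bits 10000111 = 135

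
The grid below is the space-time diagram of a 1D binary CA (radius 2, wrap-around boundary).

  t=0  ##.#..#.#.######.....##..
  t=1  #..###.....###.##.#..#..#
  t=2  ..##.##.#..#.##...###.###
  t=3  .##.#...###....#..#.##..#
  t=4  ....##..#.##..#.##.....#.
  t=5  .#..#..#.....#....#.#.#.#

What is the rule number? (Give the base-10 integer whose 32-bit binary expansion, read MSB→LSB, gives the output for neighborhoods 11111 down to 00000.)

3105653701

  ##### -> #   bit 31 = 1  t=0,i=12
  ####. -> .   bit 30 = 0  t=0,i=14
  ###.# -> #   bit 29 = 1  t=1,i=13
  ###.. -> #   bit 28 = 1  t=0,i=15
  ##.## -> #   bit 27 = 1  t=1,i=14
  ##.#. -> .   bit 26 = 0  t=0,i=2
  ##..# -> .   bit 25 = 0  t=0,i=23
  ##... -> #   bit 24 = 1  t=0,i=16
  #.### -> .   bit 23 = 0  t=0,i=10
  #.##. -> .   bit 22 = 0  t=1,i=15
  #.#.# -> .   bit 21 = 0  t=0,i=8
  #.#.. -> #   bit 20 = 1  t=0,i=3
  #..## -> #   bit 19 = 1  t=0,i=24
  #..#. -> #   bit 18 = 1  t=0,i=5
  #...# -> .   bit 17 = 0  t=2,i=16
  #.... -> .   bit 16 = 0  t=0,i=17
  .#### -> #   bit 15 = 1  t=0,i=11
  .###. -> .   bit 14 = 0  t=1,i=4
  .##.# -> .   bit 13 = 0  t=0,i=1
  .##.. -> .   bit 12 = 0  t=0,i=22
  .#.## -> .   bit 11 = 0  t=0,i=9
  .#.#. -> .   bit 10 = 0  t=0,i=7
  .#..# -> #   bit 9 = 1  t=0,i=4
  .#... -> #   bit 8 = 1  t=3,i=5
  ..### -> #   bit 7 = 1  t=1,i=3
  ..##. -> #   bit 6 = 1  t=0,i=0
  ..#.# -> .   bit 5 = 0  t=0,i=6
  ..#.. -> .   bit 4 = 0  t=1,i=21
  ...## -> .   bit 3 = 0  t=0,i=20
  ...#. -> #   bit 2 = 1  t=3,i=14
  ....# -> .   bit 1 = 0  t=0,i=19
  ..... -> #   bit 0 = 1  t=0,i=18
  bits 10111001000111001000001111000101 = 3105653701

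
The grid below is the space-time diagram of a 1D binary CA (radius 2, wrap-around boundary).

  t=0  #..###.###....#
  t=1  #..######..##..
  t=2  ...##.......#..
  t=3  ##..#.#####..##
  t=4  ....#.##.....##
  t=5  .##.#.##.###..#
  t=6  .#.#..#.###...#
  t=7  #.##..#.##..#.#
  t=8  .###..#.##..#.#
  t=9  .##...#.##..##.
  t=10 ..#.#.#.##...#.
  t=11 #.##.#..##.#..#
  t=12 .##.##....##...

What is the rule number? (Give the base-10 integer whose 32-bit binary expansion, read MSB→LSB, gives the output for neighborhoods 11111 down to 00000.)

752080291

  [31] ##### => .  t=1,i=5
  [30] ####. => .  t=1,i=7
  [29] ###.# => #  t=0,i=5
  [28] ###.. => .  t=0,i=9
  [27] ##.## => #  t=0,i=6
  [26] ##.#. => #  t=5,i=3
  [25] ##..# => .  t=0,i=1
  [24] ##... => .  t=0,i=10
  [23] #.### => #  t=0,i=7
  [22] #.##. => #  t=4,i=6
  [21] #.#.# => .  t=5,i=4
  [20] #.#.. => #  t=6,i=3
  [19] #..## => .  t=0,i=2
  [18] #..#. => .  t=1,i=14
  [17] #...# => #  t=6,i=12
  [16] #.... => #  t=0,i=11
  [15] .#### => #  t=1,i=4
  [14] .###. => #  t=0,i=4
  [13] .##.# => .  t=5,i=2
  [12] .##.. => #  t=0,i=0
  [11] .#.## => .  t=3,i=5
  [10] .#.#. => #  t=6,i=0
  [9] .#..# => .  t=1,i=1
  [8] .#... => #  t=2,i=13
  [7] ..### => #  t=0,i=3
  [6] ..##. => .  t=0,i=14
  [5] ..#.# => #  t=3,i=4
  [4] ..#.. => .  t=1,i=0
  [3] ...## => .  t=0,i=13
  [2] ...#. => .  t=2,i=11
  [1] ....# => #  t=0,i=12
  [0] ..... => #  t=2,i=0
  bits 00101100110100111101010110100011 = 752080291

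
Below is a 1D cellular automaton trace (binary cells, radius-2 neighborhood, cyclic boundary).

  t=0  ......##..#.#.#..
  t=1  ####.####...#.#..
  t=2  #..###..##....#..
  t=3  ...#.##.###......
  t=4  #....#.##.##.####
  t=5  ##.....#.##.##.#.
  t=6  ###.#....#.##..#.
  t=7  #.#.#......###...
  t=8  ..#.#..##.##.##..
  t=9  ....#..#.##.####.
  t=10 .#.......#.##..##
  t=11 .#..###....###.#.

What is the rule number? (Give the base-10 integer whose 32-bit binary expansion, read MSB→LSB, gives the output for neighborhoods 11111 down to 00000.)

  [31] ##### => #  t=4,i=15
  [30] ####. => .  t=1,i=2
  [29] ###.# => #  t=1,i=3
  [28] ###.. => #  t=1,i=8
  [27] ##.## => #  t=1,i=4
  [26] ##.#. => .  t=5,i=14
  [25] ##..# => #  t=0,i=8
  [24] ##... => #  t=1,i=9
  [23] #.### => #  t=1,i=5
  [22] #.##. => #  t=3,i=5
  [21] #.#.# => #  t=0,i=12
  [20] #.#.. => #  t=0,i=14
  [19] #..## => .  t=1,i=16
  [18] #..#. => .  t=0,i=9
  [17] #...# => .  t=1,i=10
  [16] #.... => .  t=0,i=16
  [15] .#### => .  t=1,i=1
  [14] .###. => .  t=2,i=4
  [13] .##.# => .  t=3,i=6
  [12] .##.. => #  t=0,i=7
  [11] .#.## => .  t=3,i=4
  [10] .#.#. => .  t=0,i=11
  [9] .#..# => .  t=1,i=15
  [8] .#... => .  t=0,i=15
  [7] ..### => #  t=1,i=0
  [6] ..##. => #  t=0,i=6
  [5] ..#.# => .  t=0,i=10
  [4] ..#.. => .  t=2,i=0
  [3] ...## => #  t=0,i=5
  [2] ...#. => .  t=1,i=11
  [1] ....# => .  t=0,i=4
  [0] ..... => #  t=0,i=0
  bits 10111011111100000001000011001001 = 3153072329

3153072329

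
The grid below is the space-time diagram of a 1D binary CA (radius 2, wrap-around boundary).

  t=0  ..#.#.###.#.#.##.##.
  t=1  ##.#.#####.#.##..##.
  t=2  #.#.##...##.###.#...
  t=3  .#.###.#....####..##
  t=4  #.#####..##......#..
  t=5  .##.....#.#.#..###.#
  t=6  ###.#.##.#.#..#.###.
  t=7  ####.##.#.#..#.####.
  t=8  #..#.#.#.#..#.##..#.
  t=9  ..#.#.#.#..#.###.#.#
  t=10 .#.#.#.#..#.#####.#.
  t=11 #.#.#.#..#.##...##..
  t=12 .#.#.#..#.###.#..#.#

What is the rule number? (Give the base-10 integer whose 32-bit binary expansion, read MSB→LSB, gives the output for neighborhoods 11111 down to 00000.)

617569302

  nb #####: next=.  (t=1,i=7, bit31=0)
  nb ####.: next=.  (t=1,i=8, bit30=0)
  nb ###.#: next=#  (t=0,i=8, bit29=1)
  nb ###..: next=.  (t=3,i=15, bit28=0)
  nb ##.##: next=.  (t=0,i=16, bit27=0)
  nb ##.#.: next=#  (t=0,i=9, bit26=1)
  nb ##..#: next=.  (t=1,i=15, bit25=0)
  nb ##...: next=.  (t=0,i=19, bit24=0)
  nb #.###: next=#  (t=0,i=6, bit23=1)
  nb #.##.: next=#  (t=0,i=14, bit22=1)
  nb #.#.#: next=.  (t=0,i=4, bit21=0)
  nb #.#..: next=.  (t=2,i=16, bit20=0)
  nb #..##: next=#  (t=1,i=16, bit19=1)
  nb #..#.: next=#  (t=4,i=19, bit18=1)
  nb #...#: next=#  (t=0,i=0, bit17=1)
  nb #....: next=#  (t=3,i=9, bit16=1)
  nb .####: next=.  (t=1,i=6, bit15=0)
  nb .###.: next=#  (t=0,i=7, bit14=1)
  nb .##.#: next=.  (t=0,i=15, bit13=0)
  nb .##..: next=#  (t=0,i=18, bit12=1)
  nb .#.##: next=#  (t=0,i=5, bit11=1)
  nb .#.#.: next=#  (t=0,i=3, bit10=1)
  nb .#..#: next=.  (t=4,i=18, bit9=0)
  nb .#...: next=.  (t=2,i=17, bit8=0)
  nb ..###: next=.  (t=3,i=12, bit7=0)
  nb ..##.: next=.  (t=1,i=17, bit6=0)
  nb ..#.#: next=.  (t=0,i=2, bit5=0)
  nb ..#..: next=#  (t=4,i=17, bit4=1)
  nb ...##: next=.  (t=2,i=8, bit3=0)
  nb ...#.: next=#  (t=0,i=1, bit2=1)
  nb ....#: next=#  (t=3,i=10, bit1=1)
  nb .....: next=.  (t=4,i=13, bit0=0)
  bits 00100100110011110101110000010110 = 617569302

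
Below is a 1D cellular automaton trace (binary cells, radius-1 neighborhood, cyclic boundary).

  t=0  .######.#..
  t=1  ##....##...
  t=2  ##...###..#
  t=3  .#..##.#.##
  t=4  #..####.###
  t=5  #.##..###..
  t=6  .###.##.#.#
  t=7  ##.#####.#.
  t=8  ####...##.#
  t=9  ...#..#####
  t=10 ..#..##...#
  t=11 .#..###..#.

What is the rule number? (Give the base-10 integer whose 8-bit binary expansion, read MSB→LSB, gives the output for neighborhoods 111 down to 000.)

  [7] ### => .  t=0,i=2
  [6] ##. => #  t=0,i=6
  [5] #.# => #  t=0,i=7
  [4] #.. => .  t=0,i=9
  [3] .## => #  t=0,i=1
  [2] .#. => .  t=0,i=8
  [1] ..# => #  t=0,i=0
  [0] ... => .  t=0,i=10
  bits 01101010 = 106

106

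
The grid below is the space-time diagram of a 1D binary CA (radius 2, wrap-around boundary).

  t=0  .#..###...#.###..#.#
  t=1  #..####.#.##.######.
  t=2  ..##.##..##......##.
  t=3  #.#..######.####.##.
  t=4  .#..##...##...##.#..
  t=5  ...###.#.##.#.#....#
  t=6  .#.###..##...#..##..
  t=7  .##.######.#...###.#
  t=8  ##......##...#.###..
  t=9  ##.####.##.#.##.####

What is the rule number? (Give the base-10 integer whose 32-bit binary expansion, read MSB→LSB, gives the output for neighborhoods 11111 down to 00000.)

  nb #####: next=.  (t=1,i=15, bit31=0)
  nb ####.: next=#  (t=1,i=5, bit30=1)
  nb ###.#: next=#  (t=1,i=6, bit29=1)
  nb ###..: next=#  (t=0,i=6, bit28=1)
  nb ##.##: next=.  (t=1,i=12, bit27=0)
  nb ##.#.: next=.  (t=1,i=7, bit26=0)
  nb ##..#: next=#  (t=0,i=15, bit25=1)
  nb ##...: next=.  (t=0,i=7, bit24=0)
  nb #.###: next=.  (t=0,i=12, bit23=0)
  nb #.##.: next=#  (t=1,i=10, bit22=1)
  nb #.#.#: next=.  (t=0,i=19, bit21=0)
  nb #.#..: next=.  (t=0,i=1, bit20=0)
  nb #..##: next=#  (t=0,i=3, bit19=1)
  nb #..#.: next=#  (t=0,i=16, bit18=1)
  nb #...#: next=#  (t=0,i=8, bit17=1)
  nb #....: next=#  (t=2,i=12, bit16=1)
  nb .####: next=.  (t=1,i=4, bit15=0)
  nb .###.: next=#  (t=0,i=5, bit14=1)
  nb .##.#: next=.  (t=1,i=11, bit13=0)
  nb .##..: next=#  (t=2,i=6, bit12=1)
  nb .#.##: next=#  (t=0,i=11, bit11=1)
  nb .#.#.: next=#  (t=0,i=0, bit10=1)
  nb .#..#: next=.  (t=0,i=2, bit9=0)
  nb .#...: next=.  (t=4,i=18, bit8=0)
  nb ..###: next=#  (t=0,i=4, bit7=1)
  nb ..##.: next=#  (t=2,i=2, bit6=1)
  nb ..#.#: next=#  (t=0,i=10, bit5=1)
  nb ..#..: next=.  (t=4,i=1, bit4=0)
  nb ...##: next=.  (t=2,i=1, bit3=0)
  nb ...#.: next=.  (t=0,i=9, bit2=0)
  nb ....#: next=#  (t=2,i=15, bit1=1)
  nb .....: next=#  (t=2,i=13, bit0=1)
  bits 01110010010011110101110011100011 = 1917803747

1917803747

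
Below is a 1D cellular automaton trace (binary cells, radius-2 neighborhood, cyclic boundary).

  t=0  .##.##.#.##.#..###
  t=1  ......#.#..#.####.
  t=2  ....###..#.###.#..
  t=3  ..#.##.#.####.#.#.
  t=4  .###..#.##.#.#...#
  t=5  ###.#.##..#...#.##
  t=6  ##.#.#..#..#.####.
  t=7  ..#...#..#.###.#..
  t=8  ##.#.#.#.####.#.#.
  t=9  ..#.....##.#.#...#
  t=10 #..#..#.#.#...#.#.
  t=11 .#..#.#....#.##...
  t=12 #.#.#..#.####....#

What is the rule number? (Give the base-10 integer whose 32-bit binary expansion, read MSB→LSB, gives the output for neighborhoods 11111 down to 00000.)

  #####|#  b31=1 t=5,i=0
  ####.|#  b30=1 t=1,i=15
  ###.#|.  b29=0 t=0,i=17
  ###..|.  b28=0 t=1,i=16
  ##.##|.  b27=0 t=0,i=0
  ##.#.|#  b26=1 t=0,i=6
  ##..#|#  b25=1 t=2,i=7
  ##...|.  b24=0 t=1,i=17
  #.###|#  b23=1 t=1,i=13
  #.##.|.  b22=0 t=0,i=1
  #.#.#|.  b21=0 t=0,i=7
  #.#..|.  b20=0 t=0,i=12
  #..##|#  b19=1 t=0,i=14
  #..#.|.  b18=0 t=1,i=10
  #...#|.  b17=0 t=3,i=0
  #....|.  b16=0 t=1,i=0
  .####|.  b15=0 t=1,i=14
  .###.|#  b14=1 t=0,i=16
  .##.#|.  b13=0 t=0,i=2
  .##..|.  b12=0 t=5,i=7
  .#.##|#  b11=1 t=0,i=8
  .#.#.|.  b10=0 t=1,i=7
  .#..#|#  b9=1 t=0,i=13
  .#...|#  b8=1 t=2,i=16
  ..###|#  b7=1 t=0,i=15
  ..##.|#  b6=1 t=9,i=8
  ..#.#|#  b5=1 t=1,i=6
  ..#..|.  b4=0 t=5,i=10
  ...##|.  b3=0 t=2,i=3
  ...#.|#  b2=1 t=1,i=5
  ....#|#  b1=1 t=1,i=4
  .....|.  b0=0 t=1,i=1
  bits 11000110100010000100101111100110 = 3330821094

3330821094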